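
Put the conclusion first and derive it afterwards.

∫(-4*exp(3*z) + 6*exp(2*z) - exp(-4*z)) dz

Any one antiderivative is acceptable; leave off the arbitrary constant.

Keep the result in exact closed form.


The answer is -4*exp(3*z)/3 + 3*exp(2*z) + exp(-4*z)/4.
Step 1. Rewrite: now ∫(-exp(-4*z)) dz + ∫(6*exp(2*z)) dz + ∫(-4*exp(3*z)) dz.
Step 2. Evaluate the standard form: now ∫(6*exp(2*z)) dz + ∫(-4*exp(3*z)) dz + exp(-4*z)/4.
Step 3. Evaluate the standard form: now -4*exp(3*z)/3 + ∫(6*exp(2*z)) dz + exp(-4*z)/4.
Step 4. Evaluate the standard form: now -4*exp(3*z)/3 + 3*exp(2*z) + exp(-4*z)/4.
Answer: -4*exp(3*z)/3 + 3*exp(2*z) + exp(-4*z)/4.


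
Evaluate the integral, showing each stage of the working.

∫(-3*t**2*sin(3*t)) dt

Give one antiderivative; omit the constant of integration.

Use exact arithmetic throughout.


Step 1. Integrate ∫(-3*t**2*sin(3*t)) dt by parts with u = t**2, dv = (-3*sin(3*t)) dt, so v = cos(3*t): now t**2*cos(3*t) + ∫(-2*t*cos(3*t)) dt.
Step 2. Integrate ∫(-2*t*cos(3*t)) dt by parts with u = t, dv = (-2*cos(3*t)) dt, so v = -2*sin(3*t)/3: now t**2*cos(3*t) - 2*t*sin(3*t)/3 + ∫(2*sin(3*t)/3) dt.
Step 3. Evaluate the standard form: now t**2*cos(3*t) - 2*t*sin(3*t)/3 - 2*cos(3*t)/9.
Answer: t**2*cos(3*t) - 2*t*sin(3*t)/3 - 2*cos(3*t)/9.


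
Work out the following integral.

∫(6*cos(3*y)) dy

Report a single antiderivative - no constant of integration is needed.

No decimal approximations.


Answer: 2*sin(3*y).


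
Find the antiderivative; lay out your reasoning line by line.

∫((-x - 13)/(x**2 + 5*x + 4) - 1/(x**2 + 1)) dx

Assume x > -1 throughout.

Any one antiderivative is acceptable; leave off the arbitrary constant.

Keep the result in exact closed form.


Step 1. Rewrite: now ∫((-x - 13)/(x**2 + 5*x + 4)) dx + ∫(-1/(x**2 + 1)) dx.
Step 2. Decompose ∫((-x - 13)/(x**2 + 5*x + 4)) dx by partial fractions, (-x - 13)/(x**2 + 5*x + 4) = 3/(x + 4) - 4/(x + 1): now ∫(-4/(x + 1)) dx + ∫(3/(x + 4)) dx + ∫(-1/(x**2 + 1)) dx.
Step 3. Evaluate the standard form [assuming x > -4]: now 3*log(x + 4) + ∫(-4/(x + 1)) dx + ∫(-1/(x**2 + 1)) dx.
Step 4. Evaluate the standard form [assuming x > -1]: now -4*log(x + 1) + 3*log(x + 4) + ∫(-1/(x**2 + 1)) dx.
Step 5. Evaluate the standard form: now -4*log(x + 1) + 3*log(x + 4) - atan(x).
Answer: -4*log(x + 1) + 3*log(x + 4) - atan(x).


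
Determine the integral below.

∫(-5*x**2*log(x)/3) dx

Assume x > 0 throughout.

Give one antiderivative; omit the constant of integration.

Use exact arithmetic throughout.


Answer: -5*x**3*log(x)/9 + 5*x**3/27.


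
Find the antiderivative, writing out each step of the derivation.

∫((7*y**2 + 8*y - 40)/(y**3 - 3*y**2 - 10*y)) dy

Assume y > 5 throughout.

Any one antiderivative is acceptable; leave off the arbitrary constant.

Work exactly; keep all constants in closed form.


Step 1. Decompose ∫((7*y**2 + 8*y - 40)/(y**3 - 3*y**2 - 10*y)) dy by partial fractions, (7*y**2 + 8*y - 40)/(y**3 - 3*y**2 - 10*y) = -2/(y + 2) + 5/(y - 5) + 4/y: now ∫(4/y) dy + ∫(5/(y - 5)) dy + ∫(-2/(y + 2)) dy.
Step 2. Evaluate the standard form [assuming y > -2]: now -2*log(y + 2) + ∫(4/y) dy + ∫(5/(y - 5)) dy.
Step 3. Evaluate the standard form [assuming y > 0]: now 4*log(y) - 2*log(y + 2) + ∫(5/(y - 5)) dy.
Step 4. Evaluate the standard form [assuming y > 5]: now 4*log(y) + 5*log(y - 5) - 2*log(y + 2).
Answer: 4*log(y) + 5*log(y - 5) - 2*log(y + 2).


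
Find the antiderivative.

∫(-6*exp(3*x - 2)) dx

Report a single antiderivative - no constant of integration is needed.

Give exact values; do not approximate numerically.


Answer: -2*exp(3*x - 2).


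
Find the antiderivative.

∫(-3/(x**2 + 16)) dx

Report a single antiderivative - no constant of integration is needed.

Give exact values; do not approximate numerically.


Answer: -3*atan(x/4)/4.


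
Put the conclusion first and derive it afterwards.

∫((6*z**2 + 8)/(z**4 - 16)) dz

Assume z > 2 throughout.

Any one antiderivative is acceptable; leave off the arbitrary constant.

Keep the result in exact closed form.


The answer is log(z - 2) - log(z + 2) + atan(z/2).
Step 1. Decompose ∫((6*z**2 + 8)/(z**4 - 16)) dz by partial fractions, (6*z**2 + 8)/(z**4 - 16) = 2/(z**2 + 4) - 1/(z + 2) + 1/(z - 2): now ∫(1/(z - 2)) dz + ∫(-1/(z + 2)) dz + ∫(2/(z**2 + 4)) dz.
Step 2. Evaluate the standard form [assuming z > 2]: now log(z - 2) + ∫(-1/(z + 2)) dz + ∫(2/(z**2 + 4)) dz.
Step 3. Evaluate the standard form [assuming z > -2]: now log(z - 2) - log(z + 2) + ∫(2/(z**2 + 4)) dz.
Step 4. Evaluate the standard form: now log(z - 2) - log(z + 2) + atan(z/2).
Answer: log(z - 2) - log(z + 2) + atan(z/2).


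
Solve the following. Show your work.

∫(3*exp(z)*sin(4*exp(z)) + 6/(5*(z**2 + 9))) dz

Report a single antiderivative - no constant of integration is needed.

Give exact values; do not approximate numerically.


Step 1. Rewrite: now ∫(3*exp(z)*sin(4*exp(z))) dz + ∫(6/(5*(z**2 + 9))) dz.
Step 2. Evaluate the standard form: now 2*atan(z/3)/5 + ∫(3*exp(z)*sin(4*exp(z))) dz.
Step 3. Substitute u = exp(z), turning ∫(3*exp(z)*sin(4*exp(z))) dz into ∫(3*sin(4*u)) du: now 2*atan(z/3)/5 + ∫(3*sin(4*u)) du.
Step 4. Evaluate the standard form: now -3*cos(4*u)/4 + 2*atan(z/3)/5.
Step 5. Substitute back u = exp(z): now -3*cos(4*exp(z))/4 + 2*atan(z/3)/5.
Answer: -3*cos(4*exp(z))/4 + 2*atan(z/3)/5.


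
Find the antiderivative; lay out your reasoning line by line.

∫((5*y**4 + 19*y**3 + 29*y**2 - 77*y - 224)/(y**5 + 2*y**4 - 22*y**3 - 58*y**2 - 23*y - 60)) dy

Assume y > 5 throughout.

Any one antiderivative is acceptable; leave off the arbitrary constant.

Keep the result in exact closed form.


Step 1. Decompose ∫((5*y**4 + 19*y**3 + 29*y**2 - 77*y - 224)/(y**5 + 2*y**4 - 22*y**3 - 58*y**2 - 23*y - 60)) dy by partial fractions, (5*y**4 + 19*y**3 + 29*y**2 - 77*y - 224)/(y**5 + 2*y**4 - 22*y**3 - 58*y**2 - 23*y - 60) = 4/(y**2 + 1) + 4/(y + 4) - 2/(y + 3) + 3/(y - 5): now ∫(3/(y - 5)) dy + ∫(-2/(y + 3)) dy + ∫(4/(y + 4)) dy + ∫(4/(y**2 + 1)) dy.
Step 2. Evaluate the standard form [assuming y > -4]: now 4*log(y + 4) + ∫(3/(y - 5)) dy + ∫(-2/(y + 3)) dy + ∫(4/(y**2 + 1)) dy.
Step 3. Evaluate the standard form [assuming y > 5]: now 3*log(y - 5) + 4*log(y + 4) + ∫(-2/(y + 3)) dy + ∫(4/(y**2 + 1)) dy.
Step 4. Evaluate the standard form [assuming y > -3]: now 3*log(y - 5) - 2*log(y + 3) + 4*log(y + 4) + ∫(4/(y**2 + 1)) dy.
Step 5. Evaluate the standard form: now 3*log(y - 5) - 2*log(y + 3) + 4*log(y + 4) + 4*atan(y).
Answer: 3*log(y - 5) - 2*log(y + 3) + 4*log(y + 4) + 4*atan(y).


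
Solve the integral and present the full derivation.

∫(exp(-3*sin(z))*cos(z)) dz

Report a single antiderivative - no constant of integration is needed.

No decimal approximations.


Step 1. Substitute u = sin(z), turning ∫(exp(-3*sin(z))*cos(z)) dz into ∫(exp(-3*u)) du: now ∫(exp(-3*u)) du.
Step 2. Evaluate the standard form: now -exp(-3*u)/3.
Step 3. Substitute back u = sin(z): now -exp(-3*sin(z))/3.
Answer: -exp(-3*sin(z))/3.


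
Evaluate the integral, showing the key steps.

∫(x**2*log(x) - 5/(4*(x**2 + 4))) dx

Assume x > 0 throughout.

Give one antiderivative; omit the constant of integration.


Step 1. Rewrite: now ∫(x**2*log(x)) dx + ∫(-5/(4*(x**2 + 4))) dx.
Step 2. Evaluate the standard form: now -5*atan(x/2)/8 + ∫(x**2*log(x)) dx.
Step 3. Integrate ∫(x**2*log(x)) dx by parts with u = log(x), dv = (x**2) dx, so v = x**3/3 [assuming x > 0]: now x**3*log(x)/3 - 5*atan(x/2)/8 + ∫(-x**2/3) dx.
Step 4. Evaluate the standard form: now x**3*log(x)/3 - x**3/9 - 5*atan(x/2)/8.
Answer: x**3*log(x)/3 - x**3/9 - 5*atan(x/2)/8.


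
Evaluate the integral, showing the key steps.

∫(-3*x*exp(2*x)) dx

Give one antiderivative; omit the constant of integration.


Step 1. Integrate ∫(-3*x*exp(2*x)) dx by parts with u = x, dv = (-3*exp(2*x)) dx, so v = -3*exp(2*x)/2: now -3*x*exp(2*x)/2 + ∫(3*exp(2*x)/2) dx.
Step 2. Evaluate the standard form: now -3*x*exp(2*x)/2 + 3*exp(2*x)/4.
Answer: -3*x*exp(2*x)/2 + 3*exp(2*x)/4.


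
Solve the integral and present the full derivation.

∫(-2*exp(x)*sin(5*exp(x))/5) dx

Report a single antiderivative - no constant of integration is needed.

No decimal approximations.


Step 1. Substitute u = exp(x), turning ∫(-2*exp(x)*sin(5*exp(x))/5) dx into ∫(-2*sin(5*u)/5) du: now ∫(-2*sin(5*u)/5) du.
Step 2. Evaluate the standard form: now 2*cos(5*u)/25.
Step 3. Substitute back u = exp(x): now 2*cos(5*exp(x))/25.
Answer: 2*cos(5*exp(x))/25.


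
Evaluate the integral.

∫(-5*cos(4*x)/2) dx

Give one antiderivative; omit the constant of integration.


Answer: -5*sin(4*x)/8.


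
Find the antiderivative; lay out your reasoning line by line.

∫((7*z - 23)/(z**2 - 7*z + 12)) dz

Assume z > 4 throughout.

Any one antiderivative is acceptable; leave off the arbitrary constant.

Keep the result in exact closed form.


Step 1. Decompose ∫((7*z - 23)/(z**2 - 7*z + 12)) dz by partial fractions, (7*z - 23)/(z**2 - 7*z + 12) = 2/(z - 3) + 5/(z - 4): now ∫(5/(z - 4)) dz + ∫(2/(z - 3)) dz.
Step 2. Evaluate the standard form [assuming z > 3]: now 2*log(z - 3) + ∫(5/(z - 4)) dz.
Step 3. Evaluate the standard form [assuming z > 4]: now 5*log(z - 4) + 2*log(z - 3).
Answer: 5*log(z - 4) + 2*log(z - 3).


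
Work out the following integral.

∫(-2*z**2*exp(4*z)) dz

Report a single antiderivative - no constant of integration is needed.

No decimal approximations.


Answer: -z**2*exp(4*z)/2 + z*exp(4*z)/4 - exp(4*z)/16.


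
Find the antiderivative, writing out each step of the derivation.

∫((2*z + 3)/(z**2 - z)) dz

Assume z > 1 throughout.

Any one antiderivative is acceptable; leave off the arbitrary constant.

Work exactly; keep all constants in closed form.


Step 1. Decompose ∫((2*z + 3)/(z**2 - z)) dz by partial fractions, (2*z + 3)/(z**2 - z) = 5/(z - 1) - 3/z: now ∫(-3/z) dz + ∫(5/(z - 1)) dz.
Step 2. Evaluate the standard form [assuming z > 1]: now 5*log(z - 1) + ∫(-3/z) dz.
Step 3. Evaluate the standard form [assuming z > 0]: now -3*log(z) + 5*log(z - 1).
Answer: -3*log(z) + 5*log(z - 1).


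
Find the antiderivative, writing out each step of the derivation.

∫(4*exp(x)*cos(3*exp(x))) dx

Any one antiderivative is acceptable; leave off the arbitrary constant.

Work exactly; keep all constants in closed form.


Step 1. Substitute u = exp(x), turning ∫(4*exp(x)*cos(3*exp(x))) dx into ∫(4*cos(3*u)) du: now ∫(4*cos(3*u)) du.
Step 2. Evaluate the standard form: now 4*sin(3*u)/3.
Step 3. Substitute back u = exp(x): now 4*sin(3*exp(x))/3.
Answer: 4*sin(3*exp(x))/3.


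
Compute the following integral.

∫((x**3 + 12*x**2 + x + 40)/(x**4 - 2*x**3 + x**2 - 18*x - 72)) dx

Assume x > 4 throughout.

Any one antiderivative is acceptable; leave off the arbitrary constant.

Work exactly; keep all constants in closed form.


Answer: 2*log(x - 4) - log(x + 2) + 4*atan(x/3)/3.


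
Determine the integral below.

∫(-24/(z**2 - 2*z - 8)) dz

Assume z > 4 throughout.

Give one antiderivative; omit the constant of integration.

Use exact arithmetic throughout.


Answer: -4*log(z - 4) + 4*log(z + 2).


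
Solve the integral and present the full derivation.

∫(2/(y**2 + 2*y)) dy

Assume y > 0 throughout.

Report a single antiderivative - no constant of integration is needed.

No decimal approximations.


Step 1. Decompose ∫(2/(y**2 + 2*y)) dy by partial fractions, 2/(y**2 + 2*y) = -1/(y + 2) + 1/y: now ∫(1/y) dy + ∫(-1/(y + 2)) dy.
Step 2. Evaluate the standard form [assuming y > -2]: now -log(y + 2) + ∫(1/y) dy.
Step 3. Evaluate the standard form [assuming y > 0]: now log(y) - log(y + 2).
Answer: log(y) - log(y + 2).


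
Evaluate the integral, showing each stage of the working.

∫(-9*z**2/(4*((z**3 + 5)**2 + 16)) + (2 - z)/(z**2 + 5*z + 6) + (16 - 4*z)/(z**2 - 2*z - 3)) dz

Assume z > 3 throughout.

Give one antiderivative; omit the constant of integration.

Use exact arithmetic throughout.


Step 1. Rewrite: now ∫(-9*z**2/(4*((z**3 + 5)**2 + 16))) dz + ∫((2 - z)/(z**2 + 5*z + 6)) dz + ∫((16 - 4*z)/(z**2 - 2*z - 3)) dz.
Step 2. Decompose ∫((2 - z)/(z**2 + 5*z + 6)) dz by partial fractions, (2 - z)/(z**2 + 5*z + 6) = -5/(z + 3) + 4/(z + 2): now ∫(-9*z**2/(4*((z**3 + 5)**2 + 16))) dz + ∫((16 - 4*z)/(z**2 - 2*z - 3)) dz + ∫(4/(z + 2)) dz + ∫(-5/(z + 3)) dz.
Step 3. Evaluate the standard form [assuming z > -2]: now 4*log(z + 2) + ∫(-9*z**2/(4*((z**3 + 5)**2 + 16))) dz + ∫((16 - 4*z)/(z**2 - 2*z - 3)) dz + ∫(-5/(z + 3)) dz.
Step 4. Evaluate the standard form [assuming z > -3]: now 4*log(z + 2) - 5*log(z + 3) + ∫(-9*z**2/(4*((z**3 + 5)**2 + 16))) dz + ∫((16 - 4*z)/(z**2 - 2*z - 3)) dz.
Step 5. Substitute u = z**3 + 5, turning ∫(-9*z**2/(4*((z**3 + 5)**2 + 16))) dz into ∫(-3/(4*(u**2 + 16))) du: now 4*log(z + 2) - 5*log(z + 3) + ∫((16 - 4*z)/(z**2 - 2*z - 3)) dz + ∫(-3/(4*(u**2 + 16))) du.
Step 6. Evaluate the standard form: now 4*log(z + 2) - 5*log(z + 3) - 3*atan(u/4)/16 + ∫((16 - 4*z)/(z**2 - 2*z - 3)) dz.
Step 7. Substitute back u = z**3 + 5: now 4*log(z + 2) - 5*log(z + 3) - 3*atan(z**3/4 + 5/4)/16 + ∫((16 - 4*z)/(z**2 - 2*z - 3)) dz.
Step 8. Decompose ∫((16 - 4*z)/(z**2 - 2*z - 3)) dz by partial fractions, (16 - 4*z)/(z**2 - 2*z - 3) = -5/(z + 1) + 1/(z - 3): now 4*log(z + 2) - 5*log(z + 3) - 3*atan(z**3/4 + 5/4)/16 + ∫(1/(z - 3)) dz + ∫(-5/(z + 1)) dz.
Step 9. Evaluate the standard form [assuming z > -1]: now -5*log(z + 1) + 4*log(z + 2) - 5*log(z + 3) - 3*atan(z**3/4 + 5/4)/16 + ∫(1/(z - 3)) dz.
Step 10. Evaluate the standard form [assuming z > 3]: now log(z - 3) - 5*log(z + 1) + 4*log(z + 2) - 5*log(z + 3) - 3*atan(z**3/4 + 5/4)/16.
Answer: log(z - 3) - 5*log(z + 1) + 4*log(z + 2) - 5*log(z + 3) - 3*atan(z**3/4 + 5/4)/16.


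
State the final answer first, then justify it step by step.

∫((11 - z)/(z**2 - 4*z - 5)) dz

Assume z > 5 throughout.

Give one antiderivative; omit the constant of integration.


The answer is log(z - 5) - 2*log(z + 1).
Step 1. Decompose ∫((11 - z)/(z**2 - 4*z - 5)) dz by partial fractions, (11 - z)/(z**2 - 4*z - 5) = -2/(z + 1) + 1/(z - 5): now ∫(1/(z - 5)) dz + ∫(-2/(z + 1)) dz.
Step 2. Evaluate the standard form [assuming z > -1]: now -2*log(z + 1) + ∫(1/(z - 5)) dz.
Step 3. Evaluate the standard form [assuming z > 5]: now log(z - 5) - 2*log(z + 1).
Answer: log(z - 5) - 2*log(z + 1).


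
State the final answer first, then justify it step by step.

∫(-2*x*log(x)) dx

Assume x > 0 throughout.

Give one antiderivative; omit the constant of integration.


The answer is -x**2*log(x) + x**2/2.
Step 1. Integrate ∫(-2*x*log(x)) dx by parts with u = log(x), dv = (-2*x) dx, so v = -x**2 [assuming x > 0]: now -x**2*log(x) + ∫(x) dx.
Step 2. Evaluate the standard form: now -x**2*log(x) + x**2/2.
Answer: -x**2*log(x) + x**2/2.


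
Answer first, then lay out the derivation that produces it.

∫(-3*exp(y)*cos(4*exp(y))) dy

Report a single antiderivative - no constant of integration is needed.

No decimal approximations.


The answer is -3*sin(4*exp(y))/4.
Step 1. Substitute u = exp(y), turning ∫(-3*exp(y)*cos(4*exp(y))) dy into ∫(-3*cos(4*u)) du: now ∫(-3*cos(4*u)) du.
Step 2. Evaluate the standard form: now -3*sin(4*u)/4.
Step 3. Substitute back u = exp(y): now -3*sin(4*exp(y))/4.
Answer: -3*sin(4*exp(y))/4.


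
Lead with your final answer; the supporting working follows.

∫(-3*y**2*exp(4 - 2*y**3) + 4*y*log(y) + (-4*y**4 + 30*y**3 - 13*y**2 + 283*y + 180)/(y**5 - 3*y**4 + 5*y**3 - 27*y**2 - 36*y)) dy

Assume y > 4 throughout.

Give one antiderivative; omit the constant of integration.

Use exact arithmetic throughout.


The answer is 2*y**2*log(y) - y**2 + exp(4 - 2*y**3)/2 - 5*log(y) + 4*log(y - 4) - 3*log(y + 1) - atan(y/3)/3.
Step 1. Rewrite: now ∫(4*y*log(y)) dy + ∫(-3*y**2*exp(4 - 2*y**3)) dy + ∫((-4*y**4 + 30*y**3 - 13*y**2 + 283*y + 180)/(y**5 - 3*y**4 + 5*y**3 - 27*y**2 - 36*y)) dy.
Step 2. Integrate ∫(4*y*log(y)) dy by parts with u = log(y), dv = (4*y) dy, so v = 2*y**2 [assuming y > 0]: now 2*y**2*log(y) + ∫(-2*y) dy + ∫(-3*y**2*exp(4 - 2*y**3)) dy + ∫((-4*y**4 + 30*y**3 - 13*y**2 + 283*y + 180)/(y**5 - 3*y**4 + 5*y**3 - 27*y**2 - 36*y)) dy.
Step 3. Evaluate the standard form: now 2*y**2*log(y) - y**2 + ∫(-3*y**2*exp(4 - 2*y**3)) dy + ∫((-4*y**4 + 30*y**3 - 13*y**2 + 283*y + 180)/(y**5 - 3*y**4 + 5*y**3 - 27*y**2 - 36*y)) dy.
Step 4. Substitute u = y**3 - 2, turning ∫(-3*y**2*exp(4 - 2*y**3)) dy into ∫(-exp(-2*u)) du: now 2*y**2*log(y) - y**2 + ∫((-4*y**4 + 30*y**3 - 13*y**2 + 283*y + 180)/(y**5 - 3*y**4 + 5*y**3 - 27*y**2 - 36*y)) dy + ∫(-exp(-2*u)) du.
Step 5. Evaluate the standard form: now 2*y**2*log(y) - y**2 + ∫((-4*y**4 + 30*y**3 - 13*y**2 + 283*y + 180)/(y**5 - 3*y**4 + 5*y**3 - 27*y**2 - 36*y)) dy + exp(-2*u)/2.
Step 6. Substitute back u = y**3 - 2: now 2*y**2*log(y) - y**2 + exp(4 - 2*y**3)/2 + ∫((-4*y**4 + 30*y**3 - 13*y**2 + 283*y + 180)/(y**5 - 3*y**4 + 5*y**3 - 27*y**2 - 36*y)) dy.
Step 7. Decompose ∫((-4*y**4 + 30*y**3 - 13*y**2 + 283*y + 180)/(y**5 - 3*y**4 + 5*y**3 - 27*y**2 - 36*y)) dy by partial fractions, (-4*y**4 + 30*y**3 - 13*y**2 + 283*y + 180)/(y**5 - 3*y**4 + 5*y**3 - 27*y**2 - 36*y) = -1/(y**2 + 9) - 3/(y + 1) + 4/(y - 4) - 5/y: now 2*y**2*log(y) - y**2 + exp(4 - 2*y**3)/2 + ∫(-5/y) dy + ∫(4/(y - 4)) dy + ∫(-3/(y + 1)) dy + ∫(-1/(y**2 + 9)) dy.
Step 8. Evaluate the standard form [assuming y > 4]: now 2*y**2*log(y) - y**2 + exp(4 - 2*y**3)/2 + 4*log(y - 4) + ∫(-5/y) dy + ∫(-3/(y + 1)) dy + ∫(-1/(y**2 + 9)) dy.
Step 9. Evaluate the standard form [assuming y > -1]: now 2*y**2*log(y) - y**2 + exp(4 - 2*y**3)/2 + 4*log(y - 4) - 3*log(y + 1) + ∫(-5/y) dy + ∫(-1/(y**2 + 9)) dy.
Step 10. Evaluate the standard form [assuming y > 0]: now 2*y**2*log(y) - y**2 + exp(4 - 2*y**3)/2 - 5*log(y) + 4*log(y - 4) - 3*log(y + 1) + ∫(-1/(y**2 + 9)) dy.
Step 11. Evaluate the standard form: now 2*y**2*log(y) - y**2 + exp(4 - 2*y**3)/2 - 5*log(y) + 4*log(y - 4) - 3*log(y + 1) - atan(y/3)/3.
Answer: 2*y**2*log(y) - y**2 + exp(4 - 2*y**3)/2 - 5*log(y) + 4*log(y - 4) - 3*log(y + 1) - atan(y/3)/3.


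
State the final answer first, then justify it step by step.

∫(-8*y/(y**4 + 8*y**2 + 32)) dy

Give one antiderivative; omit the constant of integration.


The answer is -atan(y**2/4 + 1).
Step 1. Substitute u = y**2 + 4, turning ∫(-8*y/(y**4 + 8*y**2 + 32)) dy into ∫(-4/(u**2 + 16)) du: now ∫(-4/(u**2 + 16)) du.
Step 2. Evaluate the standard form: now -atan(u/4).
Step 3. Substitute back u = y**2 + 4: now -atan(y**2/4 + 1).
Answer: -atan(y**2/4 + 1).


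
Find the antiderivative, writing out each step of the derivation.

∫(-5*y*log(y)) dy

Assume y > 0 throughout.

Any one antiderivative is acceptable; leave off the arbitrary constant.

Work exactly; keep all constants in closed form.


Step 1. Integrate ∫(-5*y*log(y)) dy by parts with u = log(y), dv = (-5*y) dy, so v = -5*y**2/2 [assuming y > 0]: now -5*y**2*log(y)/2 + ∫(5*y/2) dy.
Step 2. Evaluate the standard form: now -5*y**2*log(y)/2 + 5*y**2/4.
Answer: -5*y**2*log(y)/2 + 5*y**2/4.


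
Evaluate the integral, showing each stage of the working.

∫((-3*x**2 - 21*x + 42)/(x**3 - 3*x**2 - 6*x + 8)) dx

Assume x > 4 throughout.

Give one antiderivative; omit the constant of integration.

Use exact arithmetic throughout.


Step 1. Decompose ∫((-3*x**2 - 21*x + 42)/(x**3 - 3*x**2 - 6*x + 8)) dx by partial fractions, (-3*x**2 - 21*x + 42)/(x**3 - 3*x**2 - 6*x + 8) = 4/(x + 2) - 2/(x - 1) - 5/(x - 4): now ∫(-5/(x - 4)) dx + ∫(-2/(x - 1)) dx + ∫(4/(x + 2)) dx.
Step 2. Evaluate the standard form [assuming x > 4]: now -5*log(x - 4) + ∫(-2/(x - 1)) dx + ∫(4/(x + 2)) dx.
Step 3. Evaluate the standard form [assuming x > 1]: now -5*log(x - 4) - 2*log(x - 1) + ∫(4/(x + 2)) dx.
Step 4. Evaluate the standard form [assuming x > -2]: now -5*log(x - 4) - 2*log(x - 1) + 4*log(x + 2).
Answer: -5*log(x - 4) - 2*log(x - 1) + 4*log(x + 2).


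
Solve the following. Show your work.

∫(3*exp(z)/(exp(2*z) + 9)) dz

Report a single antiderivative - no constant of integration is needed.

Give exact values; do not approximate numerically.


Step 1. Substitute u = exp(z), turning ∫(3*exp(z)/(exp(2*z) + 9)) dz into ∫(3/(u**2 + 9)) du: now ∫(3/(u**2 + 9)) du.
Step 2. Evaluate the standard form: now atan(u/3).
Step 3. Substitute back u = exp(z): now atan(exp(z)/3).
Answer: atan(exp(z)/3).


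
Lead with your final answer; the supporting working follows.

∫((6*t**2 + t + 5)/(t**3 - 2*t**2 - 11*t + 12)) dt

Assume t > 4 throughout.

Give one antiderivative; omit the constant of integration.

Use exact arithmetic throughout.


The answer is 5*log(t - 4) - log(t - 1) + 2*log(t + 3).
Step 1. Decompose ∫((6*t**2 + t + 5)/(t**3 - 2*t**2 - 11*t + 12)) dt by partial fractions, (6*t**2 + t + 5)/(t**3 - 2*t**2 - 11*t + 12) = 2/(t + 3) - 1/(t - 1) + 5/(t - 4): now ∫(5/(t - 4)) dt + ∫(-1/(t - 1)) dt + ∫(2/(t + 3)) dt.
Step 2. Evaluate the standard form [assuming t > 4]: now 5*log(t - 4) + ∫(-1/(t - 1)) dt + ∫(2/(t + 3)) dt.
Step 3. Evaluate the standard form [assuming t > 1]: now 5*log(t - 4) - log(t - 1) + ∫(2/(t + 3)) dt.
Step 4. Evaluate the standard form [assuming t > -3]: now 5*log(t - 4) - log(t - 1) + 2*log(t + 3).
Answer: 5*log(t - 4) - log(t - 1) + 2*log(t + 3).


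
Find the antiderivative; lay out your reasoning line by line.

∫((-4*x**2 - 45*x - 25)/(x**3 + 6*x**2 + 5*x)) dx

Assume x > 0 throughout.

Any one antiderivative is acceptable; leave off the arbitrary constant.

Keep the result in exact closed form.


Step 1. Decompose ∫((-4*x**2 - 45*x - 25)/(x**3 + 6*x**2 + 5*x)) dx by partial fractions, (-4*x**2 - 45*x - 25)/(x**3 + 6*x**2 + 5*x) = 5/(x + 5) - 4/(x + 1) - 5/x: now ∫(-5/x) dx + ∫(-4/(x + 1)) dx + ∫(5/(x + 5)) dx.
Step 2. Evaluate the standard form [assuming x > -1]: now -4*log(x + 1) + ∫(-5/x) dx + ∫(5/(x + 5)) dx.
Step 3. Evaluate the standard form [assuming x > 0]: now -5*log(x) - 4*log(x + 1) + ∫(5/(x + 5)) dx.
Step 4. Evaluate the standard form [assuming x > -5]: now -5*log(x) - 4*log(x + 1) + 5*log(x + 5).
Answer: -5*log(x) - 4*log(x + 1) + 5*log(x + 5).


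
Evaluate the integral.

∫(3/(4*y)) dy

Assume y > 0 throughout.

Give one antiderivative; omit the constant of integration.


Answer: 3*log(y)/4.


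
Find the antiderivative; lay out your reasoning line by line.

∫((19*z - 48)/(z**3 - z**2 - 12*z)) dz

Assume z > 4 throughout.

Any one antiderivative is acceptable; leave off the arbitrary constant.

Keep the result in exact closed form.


Step 1. Decompose ∫((19*z - 48)/(z**3 - z**2 - 12*z)) dz by partial fractions, (19*z - 48)/(z**3 - z**2 - 12*z) = -5/(z + 3) + 1/(z - 4) + 4/z: now ∫(4/z) dz + ∫(1/(z - 4)) dz + ∫(-5/(z + 3)) dz.
Step 2. Evaluate the standard form [assuming z > -3]: now -5*log(z + 3) + ∫(4/z) dz + ∫(1/(z - 4)) dz.
Step 3. Evaluate the standard form [assuming z > 4]: now log(z - 4) - 5*log(z + 3) + ∫(4/z) dz.
Step 4. Evaluate the standard form [assuming z > 0]: now 4*log(z) + log(z - 4) - 5*log(z + 3).
Answer: 4*log(z) + log(z - 4) - 5*log(z + 3).


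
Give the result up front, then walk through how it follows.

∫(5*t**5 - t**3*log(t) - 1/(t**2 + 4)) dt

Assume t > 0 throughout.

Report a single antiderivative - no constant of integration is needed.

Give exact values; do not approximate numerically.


The answer is 5*t**6/6 - t**4*log(t)/4 + t**4/16 - atan(t/2)/2.
Step 1. Rewrite: now ∫(5*t**5) dt + ∫(-t**3*log(t)) dt + ∫(-1/(t**2 + 4)) dt.
Step 2. Integrate ∫(-t**3*log(t)) dt by parts with u = log(t), dv = (-t**3) dt, so v = -t**4/4 [assuming t > 0]: now -t**4*log(t)/4 + ∫(t**3/4) dt + ∫(5*t**5) dt + ∫(-1/(t**2 + 4)) dt.
Step 3. Evaluate the standard form: now -t**4*log(t)/4 + t**4/16 + ∫(5*t**5) dt + ∫(-1/(t**2 + 4)) dt.
Step 4. Evaluate the standard form: now 5*t**6/6 - t**4*log(t)/4 + t**4/16 + ∫(-1/(t**2 + 4)) dt.
Step 5. Evaluate the standard form: now 5*t**6/6 - t**4*log(t)/4 + t**4/16 - atan(t/2)/2.
Answer: 5*t**6/6 - t**4*log(t)/4 + t**4/16 - atan(t/2)/2.


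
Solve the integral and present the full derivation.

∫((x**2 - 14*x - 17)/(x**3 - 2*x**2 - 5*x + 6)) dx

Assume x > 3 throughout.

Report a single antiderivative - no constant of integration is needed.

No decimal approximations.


Step 1. Decompose ∫((x**2 - 14*x - 17)/(x**3 - 2*x**2 - 5*x + 6)) dx by partial fractions, (x**2 - 14*x - 17)/(x**3 - 2*x**2 - 5*x + 6) = 1/(x + 2) + 5/(x - 1) - 5/(x - 3): now ∫(-5/(x - 3)) dx + ∫(5/(x - 1)) dx + ∫(1/(x + 2)) dx.
Step 2. Evaluate the standard form [assuming x > 3]: now -5*log(x - 3) + ∫(5/(x - 1)) dx + ∫(1/(x + 2)) dx.
Step 3. Evaluate the standard form [assuming x > -2]: now -5*log(x - 3) + log(x + 2) + ∫(5/(x - 1)) dx.
Step 4. Evaluate the standard form [assuming x > 1]: now -5*log(x - 3) + 5*log(x - 1) + log(x + 2).
Answer: -5*log(x - 3) + 5*log(x - 1) + log(x + 2).


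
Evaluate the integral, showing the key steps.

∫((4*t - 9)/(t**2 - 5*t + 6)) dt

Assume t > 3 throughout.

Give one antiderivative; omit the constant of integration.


Step 1. Decompose ∫((4*t - 9)/(t**2 - 5*t + 6)) dt by partial fractions, (4*t - 9)/(t**2 - 5*t + 6) = 1/(t - 2) + 3/(t - 3): now ∫(3/(t - 3)) dt + ∫(1/(t - 2)) dt.
Step 2. Evaluate the standard form [assuming t > 3]: now 3*log(t - 3) + ∫(1/(t - 2)) dt.
Step 3. Evaluate the standard form [assuming t > 2]: now 3*log(t - 3) + log(t - 2).
Answer: 3*log(t - 3) + log(t - 2).


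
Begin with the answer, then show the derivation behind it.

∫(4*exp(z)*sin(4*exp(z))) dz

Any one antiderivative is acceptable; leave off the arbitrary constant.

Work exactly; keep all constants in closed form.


The answer is -cos(4*exp(z)).
Step 1. Substitute u = exp(z), turning ∫(4*exp(z)*sin(4*exp(z))) dz into ∫(4*sin(4*u)) du: now ∫(4*sin(4*u)) du.
Step 2. Evaluate the standard form: now -cos(4*u).
Step 3. Substitute back u = exp(z): now -cos(4*exp(z)).
Answer: -cos(4*exp(z)).


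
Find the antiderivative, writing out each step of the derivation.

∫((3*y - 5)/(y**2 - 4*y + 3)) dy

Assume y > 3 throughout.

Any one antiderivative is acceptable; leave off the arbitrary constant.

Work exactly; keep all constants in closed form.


Step 1. Decompose ∫((3*y - 5)/(y**2 - 4*y + 3)) dy by partial fractions, (3*y - 5)/(y**2 - 4*y + 3) = 1/(y - 1) + 2/(y - 3): now ∫(2/(y - 3)) dy + ∫(1/(y - 1)) dy.
Step 2. Evaluate the standard form [assuming y > 3]: now 2*log(y - 3) + ∫(1/(y - 1)) dy.
Step 3. Evaluate the standard form [assuming y > 1]: now 2*log(y - 3) + log(y - 1).
Answer: 2*log(y - 3) + log(y - 1).


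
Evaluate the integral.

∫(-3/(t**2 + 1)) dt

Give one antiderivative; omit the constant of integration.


Answer: -3*atan(t).


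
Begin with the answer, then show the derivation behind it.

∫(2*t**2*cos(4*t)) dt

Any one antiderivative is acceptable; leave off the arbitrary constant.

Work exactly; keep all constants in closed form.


The answer is t**2*sin(4*t)/2 + t*cos(4*t)/4 - sin(4*t)/16.
Step 1. Integrate ∫(2*t**2*cos(4*t)) dt by parts with u = t**2, dv = (2*cos(4*t)) dt, so v = sin(4*t)/2: now t**2*sin(4*t)/2 + ∫(-t*sin(4*t)) dt.
Step 2. Integrate ∫(-t*sin(4*t)) dt by parts with u = t, dv = (-sin(4*t)) dt, so v = cos(4*t)/4: now t**2*sin(4*t)/2 + t*cos(4*t)/4 + ∫(-cos(4*t)/4) dt.
Step 3. Evaluate the standard form: now t**2*sin(4*t)/2 + t*cos(4*t)/4 - sin(4*t)/16.
Answer: t**2*sin(4*t)/2 + t*cos(4*t)/4 - sin(4*t)/16.


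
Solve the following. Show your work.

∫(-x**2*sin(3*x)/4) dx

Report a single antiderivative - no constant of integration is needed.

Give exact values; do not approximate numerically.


Step 1. Integrate ∫(-x**2*sin(3*x)/4) dx by parts with u = x**2, dv = (-sin(3*x)/4) dx, so v = cos(3*x)/12: now x**2*cos(3*x)/12 + ∫(-x*cos(3*x)/6) dx.
Step 2. Integrate ∫(-x*cos(3*x)/6) dx by parts with u = x, dv = (-cos(3*x)/6) dx, so v = -sin(3*x)/18: now x**2*cos(3*x)/12 - x*sin(3*x)/18 + ∫(sin(3*x)/18) dx.
Step 3. Evaluate the standard form: now x**2*cos(3*x)/12 - x*sin(3*x)/18 - cos(3*x)/54.
Answer: x**2*cos(3*x)/12 - x*sin(3*x)/18 - cos(3*x)/54.


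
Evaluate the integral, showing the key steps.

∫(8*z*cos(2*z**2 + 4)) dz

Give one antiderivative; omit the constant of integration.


Step 1. Substitute u = z**2 + 2, turning ∫(8*z*cos(2*z**2 + 4)) dz into ∫(4*cos(2*u)) du: now ∫(4*cos(2*u)) du.
Step 2. Evaluate the standard form: now 2*sin(2*u).
Step 3. Substitute back u = z**2 + 2: now 2*sin(2*z**2 + 4).
Answer: 2*sin(2*z**2 + 4).


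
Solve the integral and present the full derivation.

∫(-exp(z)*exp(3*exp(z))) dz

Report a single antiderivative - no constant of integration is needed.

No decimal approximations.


Step 1. Substitute u = exp(z), turning ∫(-exp(z)*exp(3*exp(z))) dz into ∫(-exp(3*u)) du: now ∫(-exp(3*u)) du.
Step 2. Evaluate the standard form: now -exp(3*u)/3.
Step 3. Substitute back u = exp(z): now -exp(3*exp(z))/3.
Answer: -exp(3*exp(z))/3.


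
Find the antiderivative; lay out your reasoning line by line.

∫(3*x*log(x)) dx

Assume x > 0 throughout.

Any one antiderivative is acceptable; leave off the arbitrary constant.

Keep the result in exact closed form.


Step 1. Integrate ∫(3*x*log(x)) dx by parts with u = log(x), dv = (3*x) dx, so v = 3*x**2/2 [assuming x > 0]: now 3*x**2*log(x)/2 + ∫(-3*x/2) dx.
Step 2. Evaluate the standard form: now 3*x**2*log(x)/2 - 3*x**2/4.
Answer: 3*x**2*log(x)/2 - 3*x**2/4.


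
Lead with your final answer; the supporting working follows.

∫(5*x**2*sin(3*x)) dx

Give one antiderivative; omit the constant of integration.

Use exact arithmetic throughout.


The answer is -5*x**2*cos(3*x)/3 + 10*x*sin(3*x)/9 + 10*cos(3*x)/27.
Step 1. Integrate ∫(5*x**2*sin(3*x)) dx by parts with u = x**2, dv = (5*sin(3*x)) dx, so v = -5*cos(3*x)/3: now -5*x**2*cos(3*x)/3 + ∫(10*x*cos(3*x)/3) dx.
Step 2. Integrate ∫(10*x*cos(3*x)/3) dx by parts with u = x, dv = (10*cos(3*x)/3) dx, so v = 10*sin(3*x)/9: now -5*x**2*cos(3*x)/3 + 10*x*sin(3*x)/9 + ∫(-10*sin(3*x)/9) dx.
Step 3. Evaluate the standard form: now -5*x**2*cos(3*x)/3 + 10*x*sin(3*x)/9 + 10*cos(3*x)/27.
Answer: -5*x**2*cos(3*x)/3 + 10*x*sin(3*x)/9 + 10*cos(3*x)/27.


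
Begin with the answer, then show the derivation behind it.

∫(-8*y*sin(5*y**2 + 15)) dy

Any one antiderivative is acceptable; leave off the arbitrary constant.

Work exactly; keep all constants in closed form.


The answer is 4*cos(5*y**2 + 15)/5.
Step 1. Substitute u = y**2 + 3, turning ∫(-8*y*sin(5*y**2 + 15)) dy into ∫(-4*sin(5*u)) du: now ∫(-4*sin(5*u)) du.
Step 2. Evaluate the standard form: now 4*cos(5*u)/5.
Step 3. Substitute back u = y**2 + 3: now 4*cos(5*y**2 + 15)/5.
Answer: 4*cos(5*y**2 + 15)/5.


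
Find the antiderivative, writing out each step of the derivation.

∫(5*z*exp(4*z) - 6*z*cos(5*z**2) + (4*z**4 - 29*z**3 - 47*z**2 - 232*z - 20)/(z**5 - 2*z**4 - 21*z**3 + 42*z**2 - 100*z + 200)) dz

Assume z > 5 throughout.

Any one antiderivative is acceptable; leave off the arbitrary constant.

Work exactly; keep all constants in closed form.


Step 1. Rewrite: now ∫(5*z*exp(4*z)) dz + ∫(-6*z*cos(5*z**2)) dz + ∫((4*z**4 - 29*z**3 - 47*z**2 - 232*z - 20)/(z**5 - 2*z**4 - 21*z**3 + 42*z**2 - 100*z + 200)) dz.
Step 2. Decompose ∫((4*z**4 - 29*z**3 - 47*z**2 - 232*z - 20)/(z**5 - 2*z**4 - 21*z**3 + 42*z**2 - 100*z + 200)) dz by partial fractions, (4*z**4 - 29*z**3 - 47*z**2 - 232*z - 20)/(z**5 - 2*z**4 - 21*z**3 + 42*z**2 - 100*z + 200) = 4/(z**2 + 4) + 3/(z + 5) + 5/(z - 2) - 4/(z - 5): now ∫(5*z*exp(4*z)) dz + ∫(-6*z*cos(5*z**2)) dz + ∫(-4/(z - 5)) dz + ∫(5/(z - 2)) dz + ∫(3/(z + 5)) dz + ∫(4/(z**2 + 4)) dz.
Step 3. Evaluate the standard form [assuming z > -5]: now 3*log(z + 5) + ∫(5*z*exp(4*z)) dz + ∫(-6*z*cos(5*z**2)) dz + ∫(-4/(z - 5)) dz + ∫(5/(z - 2)) dz + ∫(4/(z**2 + 4)) dz.
Step 4. Evaluate the standard form [assuming z > 2]: now 5*log(z - 2) + 3*log(z + 5) + ∫(5*z*exp(4*z)) dz + ∫(-6*z*cos(5*z**2)) dz + ∫(-4/(z - 5)) dz + ∫(4/(z**2 + 4)) dz.
Step 5. Evaluate the standard form [assuming z > 5]: now -4*log(z - 5) + 5*log(z - 2) + 3*log(z + 5) + ∫(5*z*exp(4*z)) dz + ∫(-6*z*cos(5*z**2)) dz + ∫(4/(z**2 + 4)) dz.
Step 6. Evaluate the standard form: now -4*log(z - 5) + 5*log(z - 2) + 3*log(z + 5) + 2*atan(z/2) + ∫(5*z*exp(4*z)) dz + ∫(-6*z*cos(5*z**2)) dz.
Step 7. Integrate ∫(5*z*exp(4*z)) dz by parts with u = z, dv = (5*exp(4*z)) dz, so v = 5*exp(4*z)/4: now 5*z*exp(4*z)/4 - 4*log(z - 5) + 5*log(z - 2) + 3*log(z + 5) + 2*atan(z/2) + ∫(-6*z*cos(5*z**2)) dz + ∫(-5*exp(4*z)/4) dz.
Step 8. Evaluate the standard form: now 5*z*exp(4*z)/4 - 5*exp(4*z)/16 - 4*log(z - 5) + 5*log(z - 2) + 3*log(z + 5) + 2*atan(z/2) + ∫(-6*z*cos(5*z**2)) dz.
Step 9. Substitute u = z**2, turning ∫(-6*z*cos(5*z**2)) dz into ∫(-3*cos(5*u)) du: now 5*z*exp(4*z)/4 - 5*exp(4*z)/16 - 4*log(z - 5) + 5*log(z - 2) + 3*log(z + 5) + 2*atan(z/2) + ∫(-3*cos(5*u)) du.
Step 10. Evaluate the standard form: now 5*z*exp(4*z)/4 - 5*exp(4*z)/16 - 4*log(z - 5) + 5*log(z - 2) + 3*log(z + 5) - 3*sin(5*u)/5 + 2*atan(z/2).
Step 11. Substitute back u = z**2: now 5*z*exp(4*z)/4 - 5*exp(4*z)/16 - 4*log(z - 5) + 5*log(z - 2) + 3*log(z + 5) - 3*sin(5*z**2)/5 + 2*atan(z/2).
Answer: 5*z*exp(4*z)/4 - 5*exp(4*z)/16 - 4*log(z - 5) + 5*log(z - 2) + 3*log(z + 5) - 3*sin(5*z**2)/5 + 2*atan(z/2).


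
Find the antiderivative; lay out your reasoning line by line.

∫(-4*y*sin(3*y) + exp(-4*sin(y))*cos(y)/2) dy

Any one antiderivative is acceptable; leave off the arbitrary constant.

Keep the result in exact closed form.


Step 1. Rewrite: now ∫(-4*y*sin(3*y)) dy + ∫(exp(-4*sin(y))*cos(y)/2) dy.
Step 2. Integrate ∫(-4*y*sin(3*y)) dy by parts with u = y, dv = (-4*sin(3*y)) dy, so v = 4*cos(3*y)/3: now 4*y*cos(3*y)/3 + ∫(exp(-4*sin(y))*cos(y)/2) dy + ∫(-4*cos(3*y)/3) dy.
Step 3. Evaluate the standard form: now 4*y*cos(3*y)/3 - 4*sin(3*y)/9 + ∫(exp(-4*sin(y))*cos(y)/2) dy.
Step 4. Substitute u = sin(y), turning ∫(exp(-4*sin(y))*cos(y)/2) dy into ∫(exp(-4*u)/2) du: now 4*y*cos(3*y)/3 - 4*sin(3*y)/9 + ∫(exp(-4*u)/2) du.
Step 5. Evaluate the standard form: now 4*y*cos(3*y)/3 - 4*sin(3*y)/9 - exp(-4*u)/8.
Step 6. Substitute back u = sin(y): now 4*y*cos(3*y)/3 - 4*sin(3*y)/9 - exp(-4*sin(y))/8.
Answer: 4*y*cos(3*y)/3 - 4*sin(3*y)/9 - exp(-4*sin(y))/8.


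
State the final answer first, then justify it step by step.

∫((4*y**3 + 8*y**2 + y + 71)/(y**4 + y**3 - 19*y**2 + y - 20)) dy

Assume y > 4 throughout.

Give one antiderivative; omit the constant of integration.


The answer is 3*log(y - 4) + log(y + 5) - 3*atan(y).
Step 1. Decompose ∫((4*y**3 + 8*y**2 + y + 71)/(y**4 + y**3 - 19*y**2 + y - 20)) dy by partial fractions, (4*y**3 + 8*y**2 + y + 71)/(y**4 + y**3 - 19*y**2 + y - 20) = -3/(y**2 + 1) + 1/(y + 5) + 3/(y - 4): now ∫(3/(y - 4)) dy + ∫(1/(y + 5)) dy + ∫(-3/(y**2 + 1)) dy.
Step 2. Evaluate the standard form [assuming y > -5]: now log(y + 5) + ∫(3/(y - 4)) dy + ∫(-3/(y**2 + 1)) dy.
Step 3. Evaluate the standard form [assuming y > 4]: now 3*log(y - 4) + log(y + 5) + ∫(-3/(y**2 + 1)) dy.
Step 4. Evaluate the standard form: now 3*log(y - 4) + log(y + 5) - 3*atan(y).
Answer: 3*log(y - 4) + log(y + 5) - 3*atan(y).


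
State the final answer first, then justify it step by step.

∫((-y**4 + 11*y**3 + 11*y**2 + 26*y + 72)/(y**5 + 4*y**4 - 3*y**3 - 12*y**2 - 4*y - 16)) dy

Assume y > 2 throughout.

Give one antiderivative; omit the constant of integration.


The answer is 2*log(y - 2) + log(y + 2) - 4*log(y + 4) - 3*atan(y).
Step 1. Decompose ∫((-y**4 + 11*y**3 + 11*y**2 + 26*y + 72)/(y**5 + 4*y**4 - 3*y**3 - 12*y**2 - 4*y - 16)) dy by partial fractions, (-y**4 + 11*y**3 + 11*y**2 + 26*y + 72)/(y**5 + 4*y**4 - 3*y**3 - 12*y**2 - 4*y - 16) = -3/(y**2 + 1) - 4/(y + 4) + 1/(y + 2) + 2/(y - 2): now ∫(2/(y - 2)) dy + ∫(1/(y + 2)) dy + ∫(-4/(y + 4)) dy + ∫(-3/(y**2 + 1)) dy.
Step 2. Evaluate the standard form [assuming y > -4]: now -4*log(y + 4) + ∫(2/(y - 2)) dy + ∫(1/(y + 2)) dy + ∫(-3/(y**2 + 1)) dy.
Step 3. Evaluate the standard form [assuming y > -2]: now log(y + 2) - 4*log(y + 4) + ∫(2/(y - 2)) dy + ∫(-3/(y**2 + 1)) dy.
Step 4. Evaluate the standard form [assuming y > 2]: now 2*log(y - 2) + log(y + 2) - 4*log(y + 4) + ∫(-3/(y**2 + 1)) dy.
Step 5. Evaluate the standard form: now 2*log(y - 2) + log(y + 2) - 4*log(y + 4) - 3*atan(y).
Answer: 2*log(y - 2) + log(y + 2) - 4*log(y + 4) - 3*atan(y).


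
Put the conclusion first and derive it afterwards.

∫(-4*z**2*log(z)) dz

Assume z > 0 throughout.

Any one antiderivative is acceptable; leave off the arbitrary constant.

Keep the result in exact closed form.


The answer is -4*z**3*log(z)/3 + 4*z**3/9.
Step 1. Integrate ∫(-4*z**2*log(z)) dz by parts with u = log(z), dv = (-4*z**2) dz, so v = -4*z**3/3 [assuming z > 0]: now -4*z**3*log(z)/3 + ∫(4*z**2/3) dz.
Step 2. Evaluate the standard form: now -4*z**3*log(z)/3 + 4*z**3/9.
Answer: -4*z**3*log(z)/3 + 4*z**3/9.


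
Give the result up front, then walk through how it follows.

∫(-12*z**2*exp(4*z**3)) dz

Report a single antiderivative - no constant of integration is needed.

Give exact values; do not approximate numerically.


The answer is -exp(4*z**3).
Step 1. Substitute u = z**3, turning ∫(-12*z**2*exp(4*z**3)) dz into ∫(-4*exp(4*u)) du: now ∫(-4*exp(4*u)) du.
Step 2. Evaluate the standard form: now -exp(4*u).
Step 3. Substitute back u = z**3: now -exp(4*z**3).
Answer: -exp(4*z**3).


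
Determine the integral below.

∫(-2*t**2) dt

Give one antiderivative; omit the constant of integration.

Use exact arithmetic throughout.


Answer: -2*t**3/3.


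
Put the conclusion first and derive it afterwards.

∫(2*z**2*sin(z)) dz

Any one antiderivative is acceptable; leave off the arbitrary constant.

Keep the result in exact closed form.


The answer is -2*z**2*cos(z) + 4*z*sin(z) + 4*cos(z).
Step 1. Integrate ∫(2*z**2*sin(z)) dz by parts with u = z**2, dv = (2*sin(z)) dz, so v = -2*cos(z): now -2*z**2*cos(z) + ∫(4*z*cos(z)) dz.
Step 2. Integrate ∫(4*z*cos(z)) dz by parts with u = z, dv = (4*cos(z)) dz, so v = 4*sin(z): now -2*z**2*cos(z) + 4*z*sin(z) + ∫(-4*sin(z)) dz.
Step 3. Evaluate the standard form: now -2*z**2*cos(z) + 4*z*sin(z) + 4*cos(z).
Answer: -2*z**2*cos(z) + 4*z*sin(z) + 4*cos(z).


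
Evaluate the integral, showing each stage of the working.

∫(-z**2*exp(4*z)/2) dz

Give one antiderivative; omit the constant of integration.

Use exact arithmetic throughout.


Step 1. Integrate ∫(-z**2*exp(4*z)/2) dz by parts with u = z**2, dv = (-exp(4*z)/2) dz, so v = -exp(4*z)/8: now -z**2*exp(4*z)/8 + ∫(z*exp(4*z)/4) dz.
Step 2. Integrate ∫(z*exp(4*z)/4) dz by parts with u = z, dv = (exp(4*z)/4) dz, so v = exp(4*z)/16: now -z**2*exp(4*z)/8 + z*exp(4*z)/16 + ∫(-exp(4*z)/16) dz.
Step 3. Evaluate the standard form: now -z**2*exp(4*z)/8 + z*exp(4*z)/16 - exp(4*z)/64.
Answer: -z**2*exp(4*z)/8 + z*exp(4*z)/16 - exp(4*z)/64.


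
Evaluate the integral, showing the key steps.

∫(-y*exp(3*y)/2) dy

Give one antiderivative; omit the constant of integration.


Step 1. Integrate ∫(-y*exp(3*y)/2) dy by parts with u = y, dv = (-exp(3*y)/2) dy, so v = -exp(3*y)/6: now -y*exp(3*y)/6 + ∫(exp(3*y)/6) dy.
Step 2. Evaluate the standard form: now -y*exp(3*y)/6 + exp(3*y)/18.
Answer: -y*exp(3*y)/6 + exp(3*y)/18.


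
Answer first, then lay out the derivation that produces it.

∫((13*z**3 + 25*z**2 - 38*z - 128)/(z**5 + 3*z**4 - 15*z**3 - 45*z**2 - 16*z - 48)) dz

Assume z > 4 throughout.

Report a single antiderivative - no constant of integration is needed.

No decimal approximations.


The answer is log(z - 4) + 2*log(z + 3) - 3*log(z + 4) + 3*atan(z).
Step 1. Decompose ∫((13*z**3 + 25*z**2 - 38*z - 128)/(z**5 + 3*z**4 - 15*z**3 - 45*z**2 - 16*z - 48)) dz by partial fractions, (13*z**3 + 25*z**2 - 38*z - 128)/(z**5 + 3*z**4 - 15*z**3 - 45*z**2 - 16*z - 48) = 3/(z**2 + 1) - 3/(z + 4) + 2/(z + 3) + 1/(z - 4): now ∫(1/(z - 4)) dz + ∫(2/(z + 3)) dz + ∫(-3/(z + 4)) dz + ∫(3/(z**2 + 1)) dz.
Step 2. Evaluate the standard form [assuming z > -3]: now 2*log(z + 3) + ∫(1/(z - 4)) dz + ∫(-3/(z + 4)) dz + ∫(3/(z**2 + 1)) dz.
Step 3. Evaluate the standard form [assuming z > 4]: now log(z - 4) + 2*log(z + 3) + ∫(-3/(z + 4)) dz + ∫(3/(z**2 + 1)) dz.
Step 4. Evaluate the standard form [assuming z > -4]: now log(z - 4) + 2*log(z + 3) - 3*log(z + 4) + ∫(3/(z**2 + 1)) dz.
Step 5. Evaluate the standard form: now log(z - 4) + 2*log(z + 3) - 3*log(z + 4) + 3*atan(z).
Answer: log(z - 4) + 2*log(z + 3) - 3*log(z + 4) + 3*atan(z).
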